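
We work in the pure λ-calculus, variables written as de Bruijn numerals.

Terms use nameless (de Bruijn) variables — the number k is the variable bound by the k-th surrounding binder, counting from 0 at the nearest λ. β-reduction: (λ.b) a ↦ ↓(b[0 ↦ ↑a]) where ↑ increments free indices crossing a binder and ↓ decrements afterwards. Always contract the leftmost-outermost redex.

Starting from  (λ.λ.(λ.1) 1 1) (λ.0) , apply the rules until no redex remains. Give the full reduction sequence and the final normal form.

Answer: normal form = λ.0 (λ.0)  (in 2 steps)

Reduction:
  start: (λ.λ.(λ.1) 1 1) (λ.0)
  step 1: λ.(λ.1) (λ.0) (λ.0)
  step 2: λ.0 (λ.0)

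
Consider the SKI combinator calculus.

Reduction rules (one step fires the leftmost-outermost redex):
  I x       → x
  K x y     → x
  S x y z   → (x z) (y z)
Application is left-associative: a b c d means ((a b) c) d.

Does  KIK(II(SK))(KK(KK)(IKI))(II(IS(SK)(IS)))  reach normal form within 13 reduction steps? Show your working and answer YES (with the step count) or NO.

  start: KIK(II(SK))(KK(KK)(IKI))(II(IS(SK)(IS)))
  [1] I(II(SK))(KK(KK)(IKI))(II(IS(SK)(IS)))
  [2] II(SK)(KK(KK)(IKI))(II(IS(SK)(IS)))
  [3] I(SK)(KK(KK)(IKI))(II(IS(SK)(IS)))
  [4] SK(KK(KK)(IKI))(II(IS(SK)(IS)))
  [5] K(II(IS(SK)(IS)))(KK(KK)(IKI)(II(IS(SK)(IS))))
  [6] II(IS(SK)(IS))
  [7] I(IS(SK)(IS))
  [8] IS(SK)(IS)
  [9] S(SK)(IS)
  [10] S(SK)S

Answer: YES — reaches normal form S(SK)S in 10 ≤ 13 steps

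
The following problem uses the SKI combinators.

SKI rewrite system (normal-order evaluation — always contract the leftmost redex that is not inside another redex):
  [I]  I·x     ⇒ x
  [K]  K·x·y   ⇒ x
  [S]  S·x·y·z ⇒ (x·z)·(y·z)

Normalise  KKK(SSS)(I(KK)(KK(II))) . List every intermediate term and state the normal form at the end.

Answer: normal form = SSS  (in 2 steps)

Derivation:
  start: KKK(SSS)(I(KK)(KK(II)))
  [1] K(SSS)(I(KK)(KK(II)))
  [2] SSS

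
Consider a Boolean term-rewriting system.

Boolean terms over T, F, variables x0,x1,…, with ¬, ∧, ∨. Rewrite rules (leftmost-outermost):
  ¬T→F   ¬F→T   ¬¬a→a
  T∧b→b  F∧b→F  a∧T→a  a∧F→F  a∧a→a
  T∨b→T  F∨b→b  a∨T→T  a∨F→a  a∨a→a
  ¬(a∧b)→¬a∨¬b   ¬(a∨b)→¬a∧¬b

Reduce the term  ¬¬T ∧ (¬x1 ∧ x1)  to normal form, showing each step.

Answer: normal form = ¬x1 ∧ x1  (in 2 steps)

Derivation:
  start: ¬¬T ∧ (¬x1 ∧ x1)
  step 1: T ∧ (¬x1 ∧ x1)
  step 2: ¬x1 ∧ x1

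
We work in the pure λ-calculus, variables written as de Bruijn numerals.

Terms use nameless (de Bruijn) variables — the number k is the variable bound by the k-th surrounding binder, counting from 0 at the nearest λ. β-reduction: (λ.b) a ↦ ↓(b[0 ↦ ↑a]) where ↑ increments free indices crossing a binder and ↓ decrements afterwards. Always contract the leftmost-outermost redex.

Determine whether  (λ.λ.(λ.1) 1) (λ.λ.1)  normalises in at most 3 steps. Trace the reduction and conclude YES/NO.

  start: (λ.λ.(λ.1) 1) (λ.λ.1)
  →1  λ.(λ.1) (λ.λ.1)
  →2  λ.0

Answer: YES — reaches normal form λ.0 in 2 ≤ 3 steps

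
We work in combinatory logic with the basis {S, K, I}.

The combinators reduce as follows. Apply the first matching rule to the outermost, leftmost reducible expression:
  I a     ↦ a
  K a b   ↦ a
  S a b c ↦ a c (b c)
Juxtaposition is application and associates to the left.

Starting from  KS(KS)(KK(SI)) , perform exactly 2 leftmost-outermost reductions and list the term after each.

  start: KS(KS)(KK(SI))
  →1  S(KK(SI))
  →2  SK

Answer: after 2 steps: SK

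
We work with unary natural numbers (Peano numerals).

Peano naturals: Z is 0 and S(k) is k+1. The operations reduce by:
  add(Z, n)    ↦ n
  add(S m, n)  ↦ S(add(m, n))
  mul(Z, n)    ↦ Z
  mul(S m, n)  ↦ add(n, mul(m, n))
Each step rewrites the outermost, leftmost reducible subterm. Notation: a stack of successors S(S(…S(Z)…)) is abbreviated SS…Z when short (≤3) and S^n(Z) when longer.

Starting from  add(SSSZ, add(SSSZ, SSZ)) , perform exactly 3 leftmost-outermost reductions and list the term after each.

  start: add(SSSZ, add(SSSZ, SSZ))
  step 1: S(add(SSZ, add(SSSZ, SSZ)))
  step 2: S(S(add(SZ, add(SSSZ, SSZ))))
  step 3: S(S(S(add(Z, add(SSSZ, SSZ)))))

Answer: after 3 steps: S(S(S(add(Z, add(SSSZ, SSZ)))))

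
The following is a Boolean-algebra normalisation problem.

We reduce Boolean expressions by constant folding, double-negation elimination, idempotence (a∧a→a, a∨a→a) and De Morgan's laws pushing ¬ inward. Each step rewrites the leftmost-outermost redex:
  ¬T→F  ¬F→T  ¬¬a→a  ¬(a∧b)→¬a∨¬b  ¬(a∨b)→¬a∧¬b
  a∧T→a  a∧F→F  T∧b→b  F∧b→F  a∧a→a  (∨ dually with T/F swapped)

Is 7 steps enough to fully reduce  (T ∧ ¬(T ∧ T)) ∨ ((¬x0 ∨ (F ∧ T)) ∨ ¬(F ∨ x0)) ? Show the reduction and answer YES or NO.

Answer: NO — after 7 steps the term is ¬x0 ∨ ¬(F ∨ x0), not yet normal

Derivation:
  start: (T ∧ ¬(T ∧ T)) ∨ ((¬x0 ∨ (F ∧ T)) ∨ ¬(F ∨ x0))
  [1] ¬(T ∧ T) ∨ ((¬x0 ∨ (F ∧ T)) ∨ ¬(F ∨ x0))
  [2] (¬T ∨ ¬T) ∨ ((¬x0 ∨ (F ∧ T)) ∨ ¬(F ∨ x0))
  [3] ¬T ∨ ((¬x0 ∨ (F ∧ T)) ∨ ¬(F ∨ x0))
  [4] F ∨ ((¬x0 ∨ (F ∧ T)) ∨ ¬(F ∨ x0))
  [5] (¬x0 ∨ (F ∧ T)) ∨ ¬(F ∨ x0)
  [6] (¬x0 ∨ F) ∨ ¬(F ∨ x0)
  [7] ¬x0 ∨ ¬(F ∨ x0)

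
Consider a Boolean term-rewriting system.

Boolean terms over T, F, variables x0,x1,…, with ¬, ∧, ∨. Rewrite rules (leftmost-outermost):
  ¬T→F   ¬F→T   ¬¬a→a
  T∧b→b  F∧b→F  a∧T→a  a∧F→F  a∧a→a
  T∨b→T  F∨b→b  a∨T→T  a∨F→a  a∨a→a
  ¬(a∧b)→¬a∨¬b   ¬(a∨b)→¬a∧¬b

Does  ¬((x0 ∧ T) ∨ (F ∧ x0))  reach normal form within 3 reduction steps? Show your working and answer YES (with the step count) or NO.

Answer: NO — after 3 steps the term is (¬x0 ∨ F) ∧ ¬(F ∧ x0), not yet normal

Reduction:
  start: ¬((x0 ∧ T) ∨ (F ∧ x0))
  [1] ¬(x0 ∧ T) ∧ ¬(F ∧ x0)
  [2] (¬x0 ∨ ¬T) ∧ ¬(F ∧ x0)
  [3] (¬x0 ∨ F) ∧ ¬(F ∧ x0)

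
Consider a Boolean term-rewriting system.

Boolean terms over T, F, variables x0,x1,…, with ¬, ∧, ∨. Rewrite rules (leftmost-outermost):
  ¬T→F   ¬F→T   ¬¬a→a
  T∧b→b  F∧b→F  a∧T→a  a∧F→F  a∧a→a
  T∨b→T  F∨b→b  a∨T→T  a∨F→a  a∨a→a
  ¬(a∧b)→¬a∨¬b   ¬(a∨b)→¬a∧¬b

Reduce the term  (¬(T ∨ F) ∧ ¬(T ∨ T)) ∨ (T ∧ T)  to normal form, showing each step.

Answer: normal form = T  (in 6 steps)

Working:
  start: (¬(T ∨ F) ∧ ¬(T ∨ T)) ∨ (T ∧ T)
  step 1: ((¬T ∧ ¬F) ∧ ¬(T ∨ T)) ∨ (T ∧ T)
  step 2: ((F ∧ ¬F) ∧ ¬(T ∨ T)) ∨ (T ∧ T)
  step 3: (F ∧ ¬(T ∨ T)) ∨ (T ∧ T)
  step 4: F ∨ (T ∧ T)
  step 5: T ∧ T
  step 6: T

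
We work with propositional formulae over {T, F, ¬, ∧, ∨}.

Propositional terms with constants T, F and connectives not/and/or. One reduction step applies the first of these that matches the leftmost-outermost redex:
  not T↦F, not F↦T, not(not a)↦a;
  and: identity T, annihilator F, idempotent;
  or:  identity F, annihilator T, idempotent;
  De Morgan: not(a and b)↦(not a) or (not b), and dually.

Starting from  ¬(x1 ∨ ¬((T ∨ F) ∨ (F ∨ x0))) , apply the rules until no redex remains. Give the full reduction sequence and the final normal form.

  start: ¬(x1 ∨ ¬((T ∨ F) ∨ (F ∨ x0)))
  [1] ¬x1 ∧ ¬¬((T ∨ F) ∨ (F ∨ x0))
  [2] ¬x1 ∧ ((T ∨ F) ∨ (F ∨ x0))
  [3] ¬x1 ∧ (T ∨ (F ∨ x0))
  [4] ¬x1 ∧ T
  [5] ¬x1

Answer: normal form = ¬x1  (in 5 steps)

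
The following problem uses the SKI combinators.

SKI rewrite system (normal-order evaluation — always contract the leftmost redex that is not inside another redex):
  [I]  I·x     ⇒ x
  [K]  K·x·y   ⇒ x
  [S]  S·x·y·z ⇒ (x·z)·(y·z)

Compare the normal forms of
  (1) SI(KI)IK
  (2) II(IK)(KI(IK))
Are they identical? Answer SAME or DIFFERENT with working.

Answer: DIFFERENT — A ⇓ K, B ⇓ KI

Working:
Term A:
  start: SI(KI)IK
  step 1: II(KII)K
  step 2: I(KII)K
  step 3: KIIK
  step 4: IK
  step 5: K

Term B:
  start: II(IK)(KI(IK))
  step 1: I(IK)(KI(IK))
  step 2: IK(KI(IK))
  step 3: K(KI(IK))
  step 4: KI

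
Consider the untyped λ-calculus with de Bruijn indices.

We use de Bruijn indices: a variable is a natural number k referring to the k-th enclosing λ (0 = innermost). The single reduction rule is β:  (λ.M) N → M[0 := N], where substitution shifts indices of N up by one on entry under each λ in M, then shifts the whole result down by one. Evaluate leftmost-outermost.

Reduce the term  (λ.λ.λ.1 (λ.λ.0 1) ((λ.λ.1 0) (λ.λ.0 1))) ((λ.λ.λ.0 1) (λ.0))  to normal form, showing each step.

Answer: normal form = λ.λ.1 (λ.λ.0 1) (λ.λ.0 1)  (in 3 steps)

Reduction:
  start: (λ.λ.λ.1 (λ.λ.0 1) ((λ.λ.1 0) (λ.λ.0 1))) ((λ.λ.λ.0 1) (λ.0))
  →1  λ.λ.1 (λ.λ.0 1) ((λ.λ.1 0) (λ.λ.0 1))
  →2  λ.λ.1 (λ.λ.0 1) (λ.(λ.λ.0 1) 0)
  →3  λ.λ.1 (λ.λ.0 1) (λ.λ.0 1)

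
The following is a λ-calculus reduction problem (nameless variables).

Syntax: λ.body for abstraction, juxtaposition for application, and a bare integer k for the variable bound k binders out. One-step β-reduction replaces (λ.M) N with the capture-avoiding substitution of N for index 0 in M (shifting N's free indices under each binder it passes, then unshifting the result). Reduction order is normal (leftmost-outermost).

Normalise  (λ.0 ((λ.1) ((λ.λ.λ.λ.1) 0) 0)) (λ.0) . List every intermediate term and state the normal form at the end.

  start: (λ.0 ((λ.1) ((λ.λ.λ.λ.1) 0) 0)) (λ.0)
  →1  (λ.0) ((λ.λ.0) ((λ.λ.λ.λ.1) (λ.0)) (λ.0))
  →2  (λ.λ.0) ((λ.λ.λ.λ.1) (λ.0)) (λ.0)
  →3  (λ.0) (λ.0)
  →4  λ.0

Answer: normal form = λ.0  (in 4 steps)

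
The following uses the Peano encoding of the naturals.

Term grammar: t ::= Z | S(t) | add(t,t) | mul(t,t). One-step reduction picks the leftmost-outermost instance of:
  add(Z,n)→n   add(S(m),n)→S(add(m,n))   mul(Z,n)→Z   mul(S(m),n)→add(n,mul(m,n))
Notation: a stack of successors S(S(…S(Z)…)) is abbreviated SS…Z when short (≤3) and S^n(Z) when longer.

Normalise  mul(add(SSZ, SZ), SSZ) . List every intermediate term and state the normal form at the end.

  start: mul(add(SSZ, SZ), SSZ)
  →1  mul(S(add(SZ, SZ)), SSZ)
  →2  add(SSZ, mul(add(SZ, SZ), SSZ))
  →3  S(add(SZ, mul(add(SZ, SZ), SSZ)))
  →4  S(S(add(Z, mul(add(SZ, SZ), SSZ))))
  →5  S(S(mul(add(SZ, SZ), SSZ)))
  →6  S(S(mul(S(add(Z, SZ)), SSZ)))
  →7  S(S(add(SSZ, mul(add(Z, SZ), SSZ))))
  →8  S(S(S(add(SZ, mul(add(Z, SZ), SSZ)))))
  →9  S(S(S(S(add(Z, mul(add(Z, SZ), SSZ))))))
  →10  S(S(S(S(mul(add(Z, SZ), SSZ)))))
  →11  S(S(S(S(mul(SZ, SSZ)))))
  →12  S(S(S(S(add(SSZ, mul(Z, SSZ))))))
  →13  S(S(S(S(S(add(SZ, mul(Z, SSZ)))))))
  →14  S(S(S(S(S(S(add(Z, mul(Z, SSZ))))))))
  →15  S(S(S(S(S(S(mul(Z, SSZ)))))))
  →16  S^6(Z)

Answer: normal form = S^6(Z)  (in 16 steps)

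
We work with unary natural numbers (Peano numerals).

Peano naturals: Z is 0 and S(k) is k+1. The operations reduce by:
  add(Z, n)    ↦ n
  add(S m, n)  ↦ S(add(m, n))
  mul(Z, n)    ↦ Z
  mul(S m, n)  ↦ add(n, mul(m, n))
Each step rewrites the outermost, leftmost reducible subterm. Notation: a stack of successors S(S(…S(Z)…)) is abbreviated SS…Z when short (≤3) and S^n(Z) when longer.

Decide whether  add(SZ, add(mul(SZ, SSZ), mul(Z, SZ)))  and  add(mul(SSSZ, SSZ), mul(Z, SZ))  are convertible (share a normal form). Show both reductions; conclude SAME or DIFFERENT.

Answer: DIFFERENT — A ⇓ SSSZ, B ⇓ S^6(Z)

Working:
Term A:
  start: add(SZ, add(mul(SZ, SSZ), mul(Z, SZ)))
  step 1: S(add(Z, add(mul(SZ, SSZ), mul(Z, SZ))))
  step 2: S(add(mul(SZ, SSZ), mul(Z, SZ)))
  step 3: S(add(add(SSZ, mul(Z, SSZ)), mul(Z, SZ)))
  step 4: S(add(S(add(SZ, mul(Z, SSZ))), mul(Z, SZ)))
  step 5: S(S(add(add(SZ, mul(Z, SSZ)), mul(Z, SZ))))
  step 6: S(S(add(S(add(Z, mul(Z, SSZ))), mul(Z, SZ))))
  step 7: S(S(S(add(add(Z, mul(Z, SSZ)), mul(Z, SZ)))))
  step 8: S(S(S(add(mul(Z, SSZ), mul(Z, SZ)))))
  step 9: S(S(S(add(Z, mul(Z, SZ)))))
  step 10: S(S(S(mul(Z, SZ))))
  step 11: SSSZ

Term B:
  start: add(mul(SSSZ, SSZ), mul(Z, SZ))
  step 1: add(add(SSZ, mul(SSZ, SSZ)), mul(Z, SZ))
  step 2: add(S(add(SZ, mul(SSZ, SSZ))), mul(Z, SZ))
  step 3: S(add(add(SZ, mul(SSZ, SSZ)), mul(Z, SZ)))
  step 4: S(add(S(add(Z, mul(SSZ, SSZ))), mul(Z, SZ)))
  step 5: S(S(add(add(Z, mul(SSZ, SSZ)), mul(Z, SZ))))
  step 6: S(S(add(mul(SSZ, SSZ), mul(Z, SZ))))
  step 7: S(S(add(add(SSZ, mul(SZ, SSZ)), mul(Z, SZ))))
  step 8: S(S(add(S(add(SZ, mul(SZ, SSZ))), mul(Z, SZ))))
  step 9: S(S(S(add(add(SZ, mul(SZ, SSZ)), mul(Z, SZ)))))
  step 10: S(S(S(add(S(add(Z, mul(SZ, SSZ))), mul(Z, SZ)))))
  step 11: S(S(S(S(add(add(Z, mul(SZ, SSZ)), mul(Z, SZ))))))
  step 12: S(S(S(S(add(mul(SZ, SSZ), mul(Z, SZ))))))
  step 13: S(S(S(S(add(add(SSZ, mul(Z, SSZ)), mul(Z, SZ))))))
  step 14: S(S(S(S(add(S(add(SZ, mul(Z, SSZ))), mul(Z, SZ))))))
  step 15: S(S(S(S(S(add(add(SZ, mul(Z, SSZ)), mul(Z, SZ)))))))
  step 16: S(S(S(S(S(add(S(add(Z, mul(Z, SSZ))), mul(Z, SZ)))))))
  step 17: S(S(S(S(S(S(add(add(Z, mul(Z, SSZ)), mul(Z, SZ))))))))
  step 18: S(S(S(S(S(S(add(mul(Z, SSZ), mul(Z, SZ))))))))
  step 19: S(S(S(S(S(S(add(Z, mul(Z, SZ))))))))
  step 20: S(S(S(S(S(S(mul(Z, SZ)))))))
  step 21: S^6(Z)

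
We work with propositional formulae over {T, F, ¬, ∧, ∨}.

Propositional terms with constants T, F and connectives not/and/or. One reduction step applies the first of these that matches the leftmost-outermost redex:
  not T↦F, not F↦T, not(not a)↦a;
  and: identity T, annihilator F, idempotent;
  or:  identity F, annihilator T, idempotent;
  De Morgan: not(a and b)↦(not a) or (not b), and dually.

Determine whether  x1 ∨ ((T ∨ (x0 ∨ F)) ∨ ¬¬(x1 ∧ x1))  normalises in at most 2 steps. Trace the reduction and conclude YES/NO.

  start: x1 ∨ ((T ∨ (x0 ∨ F)) ∨ ¬¬(x1 ∧ x1))
  step 1: x1 ∨ (T ∨ ¬¬(x1 ∧ x1))
  step 2: x1 ∨ T

Answer: NO — after 2 steps the term is x1 ∨ T, not yet normal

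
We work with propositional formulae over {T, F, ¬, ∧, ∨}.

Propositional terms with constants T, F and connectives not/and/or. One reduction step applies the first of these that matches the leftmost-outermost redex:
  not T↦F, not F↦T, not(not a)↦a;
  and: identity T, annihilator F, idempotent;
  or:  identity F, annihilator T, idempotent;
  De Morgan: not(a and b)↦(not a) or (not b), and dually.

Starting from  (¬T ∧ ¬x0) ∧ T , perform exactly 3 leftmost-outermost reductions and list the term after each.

  start: (¬T ∧ ¬x0) ∧ T
  →1  ¬T ∧ ¬x0
  →2  F ∧ ¬x0
  →3  F

Answer: after 3 steps: F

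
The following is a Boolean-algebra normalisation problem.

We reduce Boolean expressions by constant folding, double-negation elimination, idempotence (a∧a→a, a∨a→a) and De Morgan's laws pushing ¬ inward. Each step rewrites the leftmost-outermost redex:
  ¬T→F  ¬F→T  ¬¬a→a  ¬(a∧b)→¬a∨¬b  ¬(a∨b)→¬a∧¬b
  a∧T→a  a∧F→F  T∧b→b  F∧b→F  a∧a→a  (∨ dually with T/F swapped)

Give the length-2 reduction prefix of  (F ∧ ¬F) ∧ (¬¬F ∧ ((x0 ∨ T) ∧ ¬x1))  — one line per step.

Answer: after 2 steps: F

Derivation:
  start: (F ∧ ¬F) ∧ (¬¬F ∧ ((x0 ∨ T) ∧ ¬x1))
  →1  F ∧ (¬¬F ∧ ((x0 ∨ T) ∧ ¬x1))
  →2  F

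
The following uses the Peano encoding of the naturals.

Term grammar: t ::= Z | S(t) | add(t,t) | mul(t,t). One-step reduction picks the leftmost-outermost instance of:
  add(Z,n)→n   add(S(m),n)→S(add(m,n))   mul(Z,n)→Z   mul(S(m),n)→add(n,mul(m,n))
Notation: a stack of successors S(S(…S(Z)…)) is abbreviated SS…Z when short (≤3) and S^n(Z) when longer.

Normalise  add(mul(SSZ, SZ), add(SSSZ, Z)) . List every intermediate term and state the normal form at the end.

Answer: normal form = S^5(Z)  (in 14 steps)

Derivation:
  start: add(mul(SSZ, SZ), add(SSSZ, Z))
  [1] add(add(SZ, mul(SZ, SZ)), add(SSSZ, Z))
  [2] add(S(add(Z, mul(SZ, SZ))), add(SSSZ, Z))
  [3] S(add(add(Z, mul(SZ, SZ)), add(SSSZ, Z)))
  [4] S(add(mul(SZ, SZ), add(SSSZ, Z)))
  [5] S(add(add(SZ, mul(Z, SZ)), add(SSSZ, Z)))
  [6] S(add(S(add(Z, mul(Z, SZ))), add(SSSZ, Z)))
  [7] S(S(add(add(Z, mul(Z, SZ)), add(SSSZ, Z))))
  [8] S(S(add(mul(Z, SZ), add(SSSZ, Z))))
  [9] S(S(add(Z, add(SSSZ, Z))))
  [10] S(S(add(SSSZ, Z)))
  [11] S(S(S(add(SSZ, Z))))
  [12] S(S(S(S(add(SZ, Z)))))
  [13] S(S(S(S(S(add(Z, Z))))))
  [14] S^5(Z)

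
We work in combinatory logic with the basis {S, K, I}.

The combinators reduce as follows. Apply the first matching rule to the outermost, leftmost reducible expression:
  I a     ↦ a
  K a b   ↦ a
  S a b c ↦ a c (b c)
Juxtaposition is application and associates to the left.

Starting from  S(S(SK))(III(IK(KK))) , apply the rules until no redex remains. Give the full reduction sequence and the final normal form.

  start: S(S(SK))(III(IK(KK)))
  →1  S(S(SK))(II(IK(KK)))
  →2  S(S(SK))(I(IK(KK)))
  →3  S(S(SK))(IK(KK))
  →4  S(S(SK))(K(KK))

Answer: normal form = S(S(SK))(K(KK))  (in 4 steps)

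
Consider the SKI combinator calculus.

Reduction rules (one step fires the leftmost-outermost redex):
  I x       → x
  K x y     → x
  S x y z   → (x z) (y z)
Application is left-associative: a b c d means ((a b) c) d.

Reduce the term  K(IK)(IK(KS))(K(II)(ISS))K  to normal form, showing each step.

Answer: normal form = I  (in 5 steps)

Working:
  start: K(IK)(IK(KS))(K(II)(ISS))K
  →1  IK(K(II)(ISS))K
  →2  K(K(II)(ISS))K
  →3  K(II)(ISS)
  →4  II
  →5  I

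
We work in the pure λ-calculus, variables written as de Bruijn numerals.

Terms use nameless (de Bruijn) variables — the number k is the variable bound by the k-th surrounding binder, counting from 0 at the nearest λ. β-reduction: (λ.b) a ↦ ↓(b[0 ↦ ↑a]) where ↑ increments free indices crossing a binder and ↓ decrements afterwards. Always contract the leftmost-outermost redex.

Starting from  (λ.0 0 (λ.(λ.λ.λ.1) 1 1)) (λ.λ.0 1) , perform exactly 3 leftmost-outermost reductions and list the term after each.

Answer: after 3 steps: (λ.(λ.λ.λ.1) (λ.λ.0 1) (λ.λ.0 1)) (λ.λ.0 1)

Reduction:
  start: (λ.0 0 (λ.(λ.λ.λ.1) 1 1)) (λ.λ.0 1)
  →1  (λ.λ.0 1) (λ.λ.0 1) (λ.(λ.λ.λ.1) (λ.λ.0 1) (λ.λ.0 1))
  →2  (λ.0 (λ.λ.0 1)) (λ.(λ.λ.λ.1) (λ.λ.0 1) (λ.λ.0 1))
  →3  (λ.(λ.λ.λ.1) (λ.λ.0 1) (λ.λ.0 1)) (λ.λ.0 1)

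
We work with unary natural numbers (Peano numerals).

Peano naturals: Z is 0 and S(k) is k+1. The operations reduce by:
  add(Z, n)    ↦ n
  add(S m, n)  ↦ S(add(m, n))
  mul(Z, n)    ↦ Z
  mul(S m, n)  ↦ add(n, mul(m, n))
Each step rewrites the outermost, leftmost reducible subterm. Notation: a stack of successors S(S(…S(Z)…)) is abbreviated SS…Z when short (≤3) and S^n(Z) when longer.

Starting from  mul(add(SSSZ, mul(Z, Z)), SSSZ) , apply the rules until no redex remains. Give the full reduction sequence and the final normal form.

  start: mul(add(SSSZ, mul(Z, Z)), SSSZ)
  step 1: mul(S(add(SSZ, mul(Z, Z))), SSSZ)
  step 2: add(SSSZ, mul(add(SSZ, mul(Z, Z)), SSSZ))
  step 3: S(add(SSZ, mul(add(SSZ, mul(Z, Z)), SSSZ)))
  step 4: S(S(add(SZ, mul(add(SSZ, mul(Z, Z)), SSSZ))))
  step 5: S(S(S(add(Z, mul(add(SSZ, mul(Z, Z)), SSSZ)))))
  step 6: S(S(S(mul(add(SSZ, mul(Z, Z)), SSSZ))))
  step 7: S(S(S(mul(S(add(SZ, mul(Z, Z))), SSSZ))))
  step 8: S(S(S(add(SSSZ, mul(add(SZ, mul(Z, Z)), SSSZ)))))
  step 9: S(S(S(S(add(SSZ, mul(add(SZ, mul(Z, Z)), SSSZ))))))
  step 10: S(S(S(S(S(add(SZ, mul(add(SZ, mul(Z, Z)), SSSZ)))))))
  step 11: S(S(S(S(S(S(add(Z, mul(add(SZ, mul(Z, Z)), SSSZ))))))))
  step 12: S(S(S(S(S(S(mul(add(SZ, mul(Z, Z)), SSSZ)))))))
  step 13: S(S(S(S(S(S(mul(S(add(Z, mul(Z, Z))), SSSZ)))))))
  step 14: S(S(S(S(S(S(add(SSSZ, mul(add(Z, mul(Z, Z)), SSSZ))))))))
  step 15: S(S(S(S(S(S(S(add(SSZ, mul(add(Z, mul(Z, Z)), SSSZ)))))))))
  step 16: S(S(S(S(S(S(S(S(add(SZ, mul(add(Z, mul(Z, Z)), SSSZ))))))))))
  step 17: S(S(S(S(S(S(S(S(S(add(Z, mul(add(Z, mul(Z, Z)), SSSZ)))))))))))
  step 18: S(S(S(S(S(S(S(S(S(mul(add(Z, mul(Z, Z)), SSSZ))))))))))
  step 19: S(S(S(S(S(S(S(S(S(mul(mul(Z, Z), SSSZ))))))))))
  step 20: S(S(S(S(S(S(S(S(S(mul(Z, SSSZ))))))))))
  step 21: S^9(Z)

Answer: normal form = S^9(Z)  (in 21 steps)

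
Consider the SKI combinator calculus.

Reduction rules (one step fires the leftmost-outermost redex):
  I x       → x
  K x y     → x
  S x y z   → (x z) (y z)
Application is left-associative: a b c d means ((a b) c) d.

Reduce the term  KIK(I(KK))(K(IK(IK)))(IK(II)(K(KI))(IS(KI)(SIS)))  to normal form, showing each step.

Answer: normal form = K(S(KI)(SIS))  (in 9 steps)

Derivation:
  start: KIK(I(KK))(K(IK(IK)))(IK(II)(K(KI))(IS(KI)(SIS)))
  →1  I(I(KK))(K(IK(IK)))(IK(II)(K(KI))(IS(KI)(SIS)))
  →2  I(KK)(K(IK(IK)))(IK(II)(K(KI))(IS(KI)(SIS)))
  →3  KK(K(IK(IK)))(IK(II)(K(KI))(IS(KI)(SIS)))
  →4  K(IK(II)(K(KI))(IS(KI)(SIS)))
  →5  K(K(II)(K(KI))(IS(KI)(SIS)))
  →6  K(II(IS(KI)(SIS)))
  →7  K(I(IS(KI)(SIS)))
  →8  K(IS(KI)(SIS))
  →9  K(S(KI)(SIS))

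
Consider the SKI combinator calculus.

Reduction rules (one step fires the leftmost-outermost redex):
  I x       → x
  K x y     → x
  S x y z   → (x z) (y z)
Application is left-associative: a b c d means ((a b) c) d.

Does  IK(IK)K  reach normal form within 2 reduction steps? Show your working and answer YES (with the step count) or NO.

Answer: NO — after 2 steps the term is IK, not yet normal

Reduction:
  start: IK(IK)K
  [1] K(IK)K
  [2] IK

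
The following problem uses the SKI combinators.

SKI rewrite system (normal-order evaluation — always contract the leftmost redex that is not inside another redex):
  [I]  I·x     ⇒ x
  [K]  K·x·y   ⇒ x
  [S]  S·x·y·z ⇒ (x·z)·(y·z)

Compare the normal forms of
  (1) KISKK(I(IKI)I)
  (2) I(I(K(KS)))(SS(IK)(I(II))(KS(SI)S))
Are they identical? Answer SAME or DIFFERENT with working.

Answer: DIFFERENT — A ⇓ K, B ⇓ KS

Reduction:
Term A:
  start: KISKK(I(IKI)I)
  [1] IKK(I(IKI)I)
  [2] KK(I(IKI)I)
  [3] K

Term B:
  start: I(I(K(KS)))(SS(IK)(I(II))(KS(SI)S))
  [1] I(K(KS))(SS(IK)(I(II))(KS(SI)S))
  [2] K(KS)(SS(IK)(I(II))(KS(SI)S))
  [3] KS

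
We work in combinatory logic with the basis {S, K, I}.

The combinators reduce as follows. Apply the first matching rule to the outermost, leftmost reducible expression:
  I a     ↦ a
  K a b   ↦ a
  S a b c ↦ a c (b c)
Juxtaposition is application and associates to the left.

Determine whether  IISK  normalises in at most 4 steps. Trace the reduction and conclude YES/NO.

  start: IISK
  step 1: ISK
  step 2: SK

Answer: YES — reaches normal form SK in 2 ≤ 4 steps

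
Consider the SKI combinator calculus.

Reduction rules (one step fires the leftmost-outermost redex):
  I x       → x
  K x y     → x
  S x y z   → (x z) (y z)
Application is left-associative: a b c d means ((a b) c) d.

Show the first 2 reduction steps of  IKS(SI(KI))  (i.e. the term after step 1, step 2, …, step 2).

  start: IKS(SI(KI))
  [1] KS(SI(KI))
  [2] S

Answer: after 2 steps: S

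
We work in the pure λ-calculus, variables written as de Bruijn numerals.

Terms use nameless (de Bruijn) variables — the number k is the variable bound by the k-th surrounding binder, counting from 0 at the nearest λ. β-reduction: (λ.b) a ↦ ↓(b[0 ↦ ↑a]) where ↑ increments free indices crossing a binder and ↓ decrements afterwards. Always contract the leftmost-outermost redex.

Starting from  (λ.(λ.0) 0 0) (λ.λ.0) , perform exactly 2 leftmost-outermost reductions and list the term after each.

Answer: after 2 steps: (λ.λ.0) (λ.λ.0)

Reduction:
  start: (λ.(λ.0) 0 0) (λ.λ.0)
  step 1: (λ.0) (λ.λ.0) (λ.λ.0)
  step 2: (λ.λ.0) (λ.λ.0)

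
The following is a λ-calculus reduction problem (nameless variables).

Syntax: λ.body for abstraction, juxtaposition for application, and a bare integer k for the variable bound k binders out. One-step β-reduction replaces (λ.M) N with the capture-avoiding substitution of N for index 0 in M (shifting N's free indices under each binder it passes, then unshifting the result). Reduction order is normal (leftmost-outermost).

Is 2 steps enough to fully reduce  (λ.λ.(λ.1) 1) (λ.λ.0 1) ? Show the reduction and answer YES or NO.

  start: (λ.λ.(λ.1) 1) (λ.λ.0 1)
  step 1: λ.(λ.1) (λ.λ.0 1)
  step 2: λ.0

Answer: YES — reaches normal form λ.0 in 2 ≤ 2 steps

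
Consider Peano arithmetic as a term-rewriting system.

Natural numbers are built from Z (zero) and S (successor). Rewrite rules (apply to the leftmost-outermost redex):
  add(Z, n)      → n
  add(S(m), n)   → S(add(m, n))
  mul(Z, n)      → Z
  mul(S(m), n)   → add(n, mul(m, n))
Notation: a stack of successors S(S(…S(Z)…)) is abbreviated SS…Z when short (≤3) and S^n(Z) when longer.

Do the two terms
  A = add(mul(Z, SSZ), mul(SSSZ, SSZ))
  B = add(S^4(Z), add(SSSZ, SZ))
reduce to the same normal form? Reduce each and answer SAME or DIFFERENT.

Answer: DIFFERENT — A ⇓ S^6(Z), B ⇓ S^8(Z)

Working:
Term A:
  start: add(mul(Z, SSZ), mul(SSSZ, SSZ))
  step 1: add(Z, mul(SSSZ, SSZ))
  step 2: mul(SSSZ, SSZ)
  step 3: add(SSZ, mul(SSZ, SSZ))
  step 4: S(add(SZ, mul(SSZ, SSZ)))
  step 5: S(S(add(Z, mul(SSZ, SSZ))))
  step 6: S(S(mul(SSZ, SSZ)))
  step 7: S(S(add(SSZ, mul(SZ, SSZ))))
  step 8: S(S(S(add(SZ, mul(SZ, SSZ)))))
  step 9: S(S(S(S(add(Z, mul(SZ, SSZ))))))
  step 10: S(S(S(S(mul(SZ, SSZ)))))
  step 11: S(S(S(S(add(SSZ, mul(Z, SSZ))))))
  step 12: S(S(S(S(S(add(SZ, mul(Z, SSZ)))))))
  step 13: S(S(S(S(S(S(add(Z, mul(Z, SSZ))))))))
  step 14: S(S(S(S(S(S(mul(Z, SSZ)))))))
  step 15: S^6(Z)

Term B:
  start: add(S^4(Z), add(SSSZ, SZ))
  step 1: S(add(SSSZ, add(SSSZ, SZ)))
  step 2: S(S(add(SSZ, add(SSSZ, SZ))))
  step 3: S(S(S(add(SZ, add(SSSZ, SZ)))))
  step 4: S(S(S(S(add(Z, add(SSSZ, SZ))))))
  step 5: S(S(S(S(add(SSSZ, SZ)))))
  step 6: S(S(S(S(S(add(SSZ, SZ))))))
  step 7: S(S(S(S(S(S(add(SZ, SZ)))))))
  step 8: S(S(S(S(S(S(S(add(Z, SZ))))))))
  step 9: S^8(Z)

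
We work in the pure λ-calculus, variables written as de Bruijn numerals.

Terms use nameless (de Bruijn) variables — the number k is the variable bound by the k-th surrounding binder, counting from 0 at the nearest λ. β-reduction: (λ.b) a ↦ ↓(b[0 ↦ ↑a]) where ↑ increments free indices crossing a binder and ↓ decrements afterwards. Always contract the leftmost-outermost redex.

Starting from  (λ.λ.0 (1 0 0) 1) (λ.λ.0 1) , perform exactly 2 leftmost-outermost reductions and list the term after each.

  start: (λ.λ.0 (1 0 0) 1) (λ.λ.0 1)
  [1] λ.0 ((λ.λ.0 1) 0 0) (λ.λ.0 1)
  [2] λ.0 ((λ.0 1) 0) (λ.λ.0 1)

Answer: after 2 steps: λ.0 ((λ.0 1) 0) (λ.λ.0 1)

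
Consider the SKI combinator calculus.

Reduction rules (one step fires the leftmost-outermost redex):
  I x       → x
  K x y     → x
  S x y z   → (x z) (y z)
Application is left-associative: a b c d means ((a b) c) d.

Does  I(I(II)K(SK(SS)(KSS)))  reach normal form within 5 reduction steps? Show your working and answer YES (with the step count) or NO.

  start: I(I(II)K(SK(SS)(KSS)))
  step 1: I(II)K(SK(SS)(KSS))
  step 2: IIK(SK(SS)(KSS))
  step 3: IK(SK(SS)(KSS))
  step 4: K(SK(SS)(KSS))
  step 5: K(K(KSS)(SS(KSS)))

Answer: NO — after 5 steps the term is K(K(KSS)(SS(KSS))), not yet normal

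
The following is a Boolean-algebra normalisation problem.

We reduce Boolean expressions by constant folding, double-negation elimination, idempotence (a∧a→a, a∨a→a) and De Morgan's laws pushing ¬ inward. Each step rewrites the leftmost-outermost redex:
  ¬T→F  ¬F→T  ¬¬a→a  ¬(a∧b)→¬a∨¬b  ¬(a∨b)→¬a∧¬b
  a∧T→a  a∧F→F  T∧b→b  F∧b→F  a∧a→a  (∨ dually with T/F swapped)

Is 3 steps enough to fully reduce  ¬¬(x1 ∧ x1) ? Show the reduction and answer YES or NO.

  start: ¬¬(x1 ∧ x1)
  step 1: x1 ∧ x1
  step 2: x1

Answer: YES — reaches normal form x1 in 2 ≤ 3 steps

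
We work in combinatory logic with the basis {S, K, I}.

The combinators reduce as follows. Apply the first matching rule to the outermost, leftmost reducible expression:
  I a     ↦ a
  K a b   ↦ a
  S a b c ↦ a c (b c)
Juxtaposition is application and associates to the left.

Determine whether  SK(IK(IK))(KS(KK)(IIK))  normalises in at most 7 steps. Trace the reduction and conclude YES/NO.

  start: SK(IK(IK))(KS(KK)(IIK))
  →1  K(KS(KK)(IIK))(IK(IK)(KS(KK)(IIK)))
  →2  KS(KK)(IIK)
  →3  S(IIK)
  →4  S(IK)
  →5  SK

Answer: YES — reaches normal form SK in 5 ≤ 7 steps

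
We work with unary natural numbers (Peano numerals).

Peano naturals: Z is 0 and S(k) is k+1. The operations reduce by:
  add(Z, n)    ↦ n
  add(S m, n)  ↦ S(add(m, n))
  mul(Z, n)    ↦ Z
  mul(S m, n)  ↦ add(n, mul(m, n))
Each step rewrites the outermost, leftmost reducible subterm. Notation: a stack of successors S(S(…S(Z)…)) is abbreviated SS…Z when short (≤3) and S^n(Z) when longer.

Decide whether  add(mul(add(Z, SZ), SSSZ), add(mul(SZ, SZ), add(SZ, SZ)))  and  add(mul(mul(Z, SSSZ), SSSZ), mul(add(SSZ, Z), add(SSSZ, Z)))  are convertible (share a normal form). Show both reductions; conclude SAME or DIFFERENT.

Term A:
  start: add(mul(add(Z, SZ), SSSZ), add(mul(SZ, SZ), add(SZ, SZ)))
  step 1: add(mul(SZ, SSSZ), add(mul(SZ, SZ), add(SZ, SZ)))
  step 2: add(add(SSSZ, mul(Z, SSSZ)), add(mul(SZ, SZ), add(SZ, SZ)))
  step 3: add(S(add(SSZ, mul(Z, SSSZ))), add(mul(SZ, SZ), add(SZ, SZ)))
  step 4: S(add(add(SSZ, mul(Z, SSSZ)), add(mul(SZ, SZ), add(SZ, SZ))))
  step 5: S(add(S(add(SZ, mul(Z, SSSZ))), add(mul(SZ, SZ), add(SZ, SZ))))
  step 6: S(S(add(add(SZ, mul(Z, SSSZ)), add(mul(SZ, SZ), add(SZ, SZ)))))
  step 7: S(S(add(S(add(Z, mul(Z, SSSZ))), add(mul(SZ, SZ), add(SZ, SZ)))))
  step 8: S(S(S(add(add(Z, mul(Z, SSSZ)), add(mul(SZ, SZ), add(SZ, SZ))))))
  step 9: S(S(S(add(mul(Z, SSSZ), add(mul(SZ, SZ), add(SZ, SZ))))))
  step 10: S(S(S(add(Z, add(mul(SZ, SZ), add(SZ, SZ))))))
  step 11: S(S(S(add(mul(SZ, SZ), add(SZ, SZ)))))
  step 12: S(S(S(add(add(SZ, mul(Z, SZ)), add(SZ, SZ)))))
  step 13: S(S(S(add(S(add(Z, mul(Z, SZ))), add(SZ, SZ)))))
  step 14: S(S(S(S(add(add(Z, mul(Z, SZ)), add(SZ, SZ))))))
  step 15: S(S(S(S(add(mul(Z, SZ), add(SZ, SZ))))))
  step 16: S(S(S(S(add(Z, add(SZ, SZ))))))
  step 17: S(S(S(S(add(SZ, SZ)))))
  step 18: S(S(S(S(S(add(Z, SZ))))))
  step 19: S^6(Z)

Term B:
  start: add(mul(mul(Z, SSSZ), SSSZ), mul(add(SSZ, Z), add(SSSZ, Z)))
  step 1: add(mul(Z, SSSZ), mul(add(SSZ, Z), add(SSSZ, Z)))
  step 2: add(Z, mul(add(SSZ, Z), add(SSSZ, Z)))
  step 3: mul(add(SSZ, Z), add(SSSZ, Z))
  step 4: mul(S(add(SZ, Z)), add(SSSZ, Z))
  step 5: add(add(SSSZ, Z), mul(add(SZ, Z), add(SSSZ, Z)))
  step 6: add(S(add(SSZ, Z)), mul(add(SZ, Z), add(SSSZ, Z)))
  step 7: S(add(add(SSZ, Z), mul(add(SZ, Z), add(SSSZ, Z))))
  step 8: S(add(S(add(SZ, Z)), mul(add(SZ, Z), add(SSSZ, Z))))
  step 9: S(S(add(add(SZ, Z), mul(add(SZ, Z), add(SSSZ, Z)))))
  step 10: S(S(add(S(add(Z, Z)), mul(add(SZ, Z), add(SSSZ, Z)))))
  step 11: S(S(S(add(add(Z, Z), mul(add(SZ, Z), add(SSSZ, Z))))))
  step 12: S(S(S(add(Z, mul(add(SZ, Z), add(SSSZ, Z))))))
  step 13: S(S(S(mul(add(SZ, Z), add(SSSZ, Z)))))
  step 14: S(S(S(mul(S(add(Z, Z)), add(SSSZ, Z)))))
  step 15: S(S(S(add(add(SSSZ, Z), mul(add(Z, Z), add(SSSZ, Z))))))
  step 16: S(S(S(add(S(add(SSZ, Z)), mul(add(Z, Z), add(SSSZ, Z))))))
  step 17: S(S(S(S(add(add(SSZ, Z), mul(add(Z, Z), add(SSSZ, Z)))))))
  step 18: S(S(S(S(add(S(add(SZ, Z)), mul(add(Z, Z), add(SSSZ, Z)))))))
  step 19: S(S(S(S(S(add(add(SZ, Z), mul(add(Z, Z), add(SSSZ, Z))))))))
  step 20: S(S(S(S(S(add(S(add(Z, Z)), mul(add(Z, Z), add(SSSZ, Z))))))))
  step 21: S(S(S(S(S(S(add(add(Z, Z), mul(add(Z, Z), add(SSSZ, Z)))))))))
  step 22: S(S(S(S(S(S(add(Z, mul(add(Z, Z), add(SSSZ, Z)))))))))
  step 23: S(S(S(S(S(S(mul(add(Z, Z), add(SSSZ, Z))))))))
  step 24: S(S(S(S(S(S(mul(Z, add(SSSZ, Z))))))))
  step 25: S^6(Z)

Answer: SAME — A ⇓ S^6(Z), B ⇓ S^6(Z)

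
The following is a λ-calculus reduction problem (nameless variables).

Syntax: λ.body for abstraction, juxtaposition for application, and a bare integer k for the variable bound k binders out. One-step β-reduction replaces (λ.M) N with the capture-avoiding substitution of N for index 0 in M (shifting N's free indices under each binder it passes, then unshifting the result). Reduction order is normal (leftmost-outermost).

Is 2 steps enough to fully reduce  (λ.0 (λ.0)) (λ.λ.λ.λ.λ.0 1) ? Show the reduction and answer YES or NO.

  start: (λ.0 (λ.0)) (λ.λ.λ.λ.λ.0 1)
  →1  (λ.λ.λ.λ.λ.0 1) (λ.0)
  →2  λ.λ.λ.λ.0 1

Answer: YES — reaches normal form λ.λ.λ.λ.0 1 in 2 ≤ 2 steps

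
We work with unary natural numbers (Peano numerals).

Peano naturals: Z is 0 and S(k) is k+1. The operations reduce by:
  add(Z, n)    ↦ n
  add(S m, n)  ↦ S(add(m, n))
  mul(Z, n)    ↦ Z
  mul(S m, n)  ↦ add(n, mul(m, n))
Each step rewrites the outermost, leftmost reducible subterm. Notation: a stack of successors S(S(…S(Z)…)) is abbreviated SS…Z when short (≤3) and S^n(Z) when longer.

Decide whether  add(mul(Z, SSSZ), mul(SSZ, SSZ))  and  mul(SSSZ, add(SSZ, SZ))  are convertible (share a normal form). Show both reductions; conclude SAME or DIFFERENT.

Answer: DIFFERENT — A ⇓ S^4(Z), B ⇓ S^9(Z)

Reduction:
Term A:
  start: add(mul(Z, SSSZ), mul(SSZ, SSZ))
  [1] add(Z, mul(SSZ, SSZ))
  [2] mul(SSZ, SSZ)
  [3] add(SSZ, mul(SZ, SSZ))
  [4] S(add(SZ, mul(SZ, SSZ)))
  [5] S(S(add(Z, mul(SZ, SSZ))))
  [6] S(S(mul(SZ, SSZ)))
  [7] S(S(add(SSZ, mul(Z, SSZ))))
  [8] S(S(S(add(SZ, mul(Z, SSZ)))))
  [9] S(S(S(S(add(Z, mul(Z, SSZ))))))
  [10] S(S(S(S(mul(Z, SSZ)))))
  [11] S^4(Z)

Term B:
  start: mul(SSSZ, add(SSZ, SZ))
  [1] add(add(SSZ, SZ), mul(SSZ, add(SSZ, SZ)))
  [2] add(S(add(SZ, SZ)), mul(SSZ, add(SSZ, SZ)))
  [3] S(add(add(SZ, SZ), mul(SSZ, add(SSZ, SZ))))
  [4] S(add(S(add(Z, SZ)), mul(SSZ, add(SSZ, SZ))))
  [5] S(S(add(add(Z, SZ), mul(SSZ, add(SSZ, SZ)))))
  [6] S(S(add(SZ, mul(SSZ, add(SSZ, SZ)))))
  [7] S(S(S(add(Z, mul(SSZ, add(SSZ, SZ))))))
  [8] S(S(S(mul(SSZ, add(SSZ, SZ)))))
  [9] S(S(S(add(add(SSZ, SZ), mul(SZ, add(SSZ, SZ))))))
  [10] S(S(S(add(S(add(SZ, SZ)), mul(SZ, add(SSZ, SZ))))))
  [11] S(S(S(S(add(add(SZ, SZ), mul(SZ, add(SSZ, SZ)))))))
  [12] S(S(S(S(add(S(add(Z, SZ)), mul(SZ, add(SSZ, SZ)))))))
  [13] S(S(S(S(S(add(add(Z, SZ), mul(SZ, add(SSZ, SZ))))))))
  [14] S(S(S(S(S(add(SZ, mul(SZ, add(SSZ, SZ))))))))
  [15] S(S(S(S(S(S(add(Z, mul(SZ, add(SSZ, SZ)))))))))
  [16] S(S(S(S(S(S(mul(SZ, add(SSZ, SZ))))))))
  [17] S(S(S(S(S(S(add(add(SSZ, SZ), mul(Z, add(SSZ, SZ)))))))))
  [18] S(S(S(S(S(S(add(S(add(SZ, SZ)), mul(Z, add(SSZ, SZ)))))))))
  [19] S(S(S(S(S(S(S(add(add(SZ, SZ), mul(Z, add(SSZ, SZ))))))))))
  [20] S(S(S(S(S(S(S(add(S(add(Z, SZ)), mul(Z, add(SSZ, SZ))))))))))
  [21] S(S(S(S(S(S(S(S(add(add(Z, SZ), mul(Z, add(SSZ, SZ)))))))))))
  [22] S(S(S(S(S(S(S(S(add(SZ, mul(Z, add(SSZ, SZ)))))))))))
  [23] S(S(S(S(S(S(S(S(S(add(Z, mul(Z, add(SSZ, SZ))))))))))))
  [24] S(S(S(S(S(S(S(S(S(mul(Z, add(SSZ, SZ)))))))))))
  [25] S^9(Z)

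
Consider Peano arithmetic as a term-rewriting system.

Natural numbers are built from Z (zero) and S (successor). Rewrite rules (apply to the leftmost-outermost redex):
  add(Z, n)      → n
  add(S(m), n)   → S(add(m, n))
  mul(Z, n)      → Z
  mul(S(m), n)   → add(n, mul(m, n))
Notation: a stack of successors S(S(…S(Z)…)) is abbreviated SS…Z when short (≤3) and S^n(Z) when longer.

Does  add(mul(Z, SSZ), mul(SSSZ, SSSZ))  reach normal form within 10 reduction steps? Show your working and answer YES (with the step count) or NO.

  start: add(mul(Z, SSZ), mul(SSSZ, SSSZ))
  step 1: add(Z, mul(SSSZ, SSSZ))
  step 2: mul(SSSZ, SSSZ)
  step 3: add(SSSZ, mul(SSZ, SSSZ))
  step 4: S(add(SSZ, mul(SSZ, SSSZ)))
  step 5: S(S(add(SZ, mul(SSZ, SSSZ))))
  step 6: S(S(S(add(Z, mul(SSZ, SSSZ)))))
  step 7: S(S(S(mul(SSZ, SSSZ))))
  step 8: S(S(S(add(SSSZ, mul(SZ, SSSZ)))))
  step 9: S(S(S(S(add(SSZ, mul(SZ, SSSZ))))))
  step 10: S(S(S(S(S(add(SZ, mul(SZ, SSSZ)))))))

Answer: NO — after 10 steps the term is S(S(S(S(S(add(SZ, mul(SZ, SSSZ))))))), not yet normal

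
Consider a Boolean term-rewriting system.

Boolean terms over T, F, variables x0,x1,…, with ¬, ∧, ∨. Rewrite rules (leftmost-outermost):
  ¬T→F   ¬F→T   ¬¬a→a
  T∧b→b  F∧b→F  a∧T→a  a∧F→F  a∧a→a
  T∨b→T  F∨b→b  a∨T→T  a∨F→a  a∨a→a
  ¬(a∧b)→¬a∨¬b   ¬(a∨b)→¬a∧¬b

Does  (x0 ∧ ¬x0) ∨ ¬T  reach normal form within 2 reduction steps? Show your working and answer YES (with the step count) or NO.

  start: (x0 ∧ ¬x0) ∨ ¬T
  →1  (x0 ∧ ¬x0) ∨ F
  →2  x0 ∧ ¬x0

Answer: YES — reaches normal form x0 ∧ ¬x0 in 2 ≤ 2 steps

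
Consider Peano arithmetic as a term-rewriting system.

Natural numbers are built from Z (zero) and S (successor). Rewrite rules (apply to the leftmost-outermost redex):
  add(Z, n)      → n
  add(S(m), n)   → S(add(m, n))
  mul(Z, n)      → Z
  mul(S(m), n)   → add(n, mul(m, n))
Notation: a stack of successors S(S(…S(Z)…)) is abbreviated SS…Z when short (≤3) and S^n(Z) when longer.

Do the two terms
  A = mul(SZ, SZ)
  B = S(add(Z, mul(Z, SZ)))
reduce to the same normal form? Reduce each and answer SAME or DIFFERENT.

Answer: SAME — A ⇓ SZ, B ⇓ SZ

Derivation:
Term A:
  start: mul(SZ, SZ)
  →1  add(SZ, mul(Z, SZ))
  →2  S(add(Z, mul(Z, SZ)))
  →3  S(mul(Z, SZ))
  →4  SZ

Term B:
  start: S(add(Z, mul(Z, SZ)))
  →1  S(mul(Z, SZ))
  →2  SZ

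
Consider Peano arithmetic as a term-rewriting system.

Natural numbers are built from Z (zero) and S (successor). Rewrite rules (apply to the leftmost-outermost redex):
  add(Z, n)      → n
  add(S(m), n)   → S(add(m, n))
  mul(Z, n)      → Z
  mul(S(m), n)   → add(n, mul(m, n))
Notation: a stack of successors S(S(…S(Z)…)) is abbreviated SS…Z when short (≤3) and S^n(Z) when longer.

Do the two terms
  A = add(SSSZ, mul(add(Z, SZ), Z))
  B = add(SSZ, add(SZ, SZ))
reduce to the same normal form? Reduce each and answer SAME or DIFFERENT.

Answer: DIFFERENT — A ⇓ SSSZ, B ⇓ S^4(Z)

Reduction:
Term A:
  start: add(SSSZ, mul(add(Z, SZ), Z))
  →1  S(add(SSZ, mul(add(Z, SZ), Z)))
  →2  S(S(add(SZ, mul(add(Z, SZ), Z))))
  →3  S(S(S(add(Z, mul(add(Z, SZ), Z)))))
  →4  S(S(S(mul(add(Z, SZ), Z))))
  →5  S(S(S(mul(SZ, Z))))
  →6  S(S(S(add(Z, mul(Z, Z)))))
  →7  S(S(S(mul(Z, Z))))
  →8  SSSZ

Term B:
  start: add(SSZ, add(SZ, SZ))
  →1  S(add(SZ, add(SZ, SZ)))
  →2  S(S(add(Z, add(SZ, SZ))))
  →3  S(S(add(SZ, SZ)))
  →4  S(S(S(add(Z, SZ))))
  →5  S^4(Z)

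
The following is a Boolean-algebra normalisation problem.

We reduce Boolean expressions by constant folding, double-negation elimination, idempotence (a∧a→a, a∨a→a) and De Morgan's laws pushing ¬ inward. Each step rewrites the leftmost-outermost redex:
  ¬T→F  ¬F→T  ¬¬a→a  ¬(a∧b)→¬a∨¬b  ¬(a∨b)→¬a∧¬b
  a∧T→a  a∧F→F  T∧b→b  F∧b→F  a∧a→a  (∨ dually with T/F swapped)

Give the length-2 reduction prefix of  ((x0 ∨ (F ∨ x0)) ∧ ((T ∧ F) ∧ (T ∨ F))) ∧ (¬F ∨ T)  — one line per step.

  start: ((x0 ∨ (F ∨ x0)) ∧ ((T ∧ F) ∧ (T ∨ F))) ∧ (¬F ∨ T)
  →1  ((x0 ∨ x0) ∧ ((T ∧ F) ∧ (T ∨ F))) ∧ (¬F ∨ T)
  →2  (x0 ∧ ((T ∧ F) ∧ (T ∨ F))) ∧ (¬F ∨ T)

Answer: after 2 steps: (x0 ∧ ((T ∧ F) ∧ (T ∨ F))) ∧ (¬F ∨ T)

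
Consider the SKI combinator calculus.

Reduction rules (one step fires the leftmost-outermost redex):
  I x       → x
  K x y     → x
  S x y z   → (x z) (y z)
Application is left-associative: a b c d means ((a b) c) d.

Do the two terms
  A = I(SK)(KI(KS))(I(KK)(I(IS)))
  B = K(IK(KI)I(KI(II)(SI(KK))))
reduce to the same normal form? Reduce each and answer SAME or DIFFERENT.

Answer: DIFFERENT — A ⇓ K, B ⇓ KI

Reduction:
Term A:
  start: I(SK)(KI(KS))(I(KK)(I(IS)))
  →1  SK(KI(KS))(I(KK)(I(IS)))
  →2  K(I(KK)(I(IS)))(KI(KS)(I(KK)(I(IS))))
  →3  I(KK)(I(IS))
  →4  KK(I(IS))
  →5  K

Term B:
  start: K(IK(KI)I(KI(II)(SI(KK))))
  →1  K(K(KI)I(KI(II)(SI(KK))))
  →2  K(KI(KI(II)(SI(KK))))
  →3  KI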